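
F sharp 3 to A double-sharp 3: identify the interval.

F to A spans three letter names (F-G-A) — that makes it a third of some quality.
The major third is 4 semitones; here we have 5, one semitone wider: augmented.

augmented third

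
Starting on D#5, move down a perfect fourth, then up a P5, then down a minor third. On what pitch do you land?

Down a perfect fourth from D#5: A#4 (5 semitones down).
A#4 up a perfect fifth → E#5 (7 semitones).
A minor third down from E#5 is C##5.

C##5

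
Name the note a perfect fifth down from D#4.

Counting five letter names down from D lands on G.
A perfect fifth is 7 semitones; 7 semitones down from D#4 gives G#3.

G#3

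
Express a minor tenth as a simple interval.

minor third

Take out an octave (7 from the number): 10 − 7 = 3.
That makes a minor tenth a compound minor third — an octave plus a minor third.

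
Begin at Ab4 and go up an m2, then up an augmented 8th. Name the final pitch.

Ab4 up a minor second → Bbb4 (1 semitone).
An augmented octave up from Bbb4 is Bb5.

Bb5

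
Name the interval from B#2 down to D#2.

major sixth

Descending from B#2 to D#2 is the same interval as ascending D#2 to B#2.
D to B spans six letter names (D-E-F-G-A-B) — that makes it a sixth of some quality.
Counting semitones, D#2→B#2 is 9, which is the major sixth.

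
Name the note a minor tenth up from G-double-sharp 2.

The tenth's letter: G up three letter names plus an octave → B.
A minor tenth is 15 semitones; 15 semitones up from G##2 gives B#3.

B-sharp 3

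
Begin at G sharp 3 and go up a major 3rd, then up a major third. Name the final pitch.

Up a major third from G#3: B#3 (4 semitones up).
B#3 up a major third → D##4 (4 semitones).

D double-sharp 4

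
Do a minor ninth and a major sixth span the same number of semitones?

A minor ninth spans 13 semitones; a major sixth spans 9 semitones. They differ by 4.

No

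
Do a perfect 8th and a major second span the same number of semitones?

No

12 semitones (perfect octave) vs 2 semitones (major second): not equal.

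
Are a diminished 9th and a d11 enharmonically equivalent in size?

No

12 semitones (diminished ninth) vs 16 semitones (diminished eleventh): not equal.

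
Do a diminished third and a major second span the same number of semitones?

Yes

Both span 2 semitones: a diminished third and a major second are the same chromatic distance.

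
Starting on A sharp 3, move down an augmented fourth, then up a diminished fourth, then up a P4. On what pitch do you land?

D flat 4

A#3 down an augmented fourth → E3 (6 semitones).
A diminished fourth up from E3 is Ab3.
A perfect fourth up from Ab3 is Db4.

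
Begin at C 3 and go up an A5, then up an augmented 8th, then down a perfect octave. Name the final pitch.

G double-sharp 3

Up an augmented fifth from C3: G#3 (8 semitones up).
Up an augmented octave from G#3: G##4 (13 semitones up).
G##4 down a perfect octave → G##3 (12 semitones).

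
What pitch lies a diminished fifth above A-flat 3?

E-double-flat 4

Counting five letter names up from A lands on E.
A diminished fifth is 6 semitones; 6 semitones up from Ab3 gives Ebb4.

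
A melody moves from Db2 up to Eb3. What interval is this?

D to E spans two letter names (D-E), plus an octave — that makes it a ninth of some quality.
Counting semitones, Db2→Eb3 is 14, which is the major ninth.
(Equivalently, a compound major second: a major second plus an octave.)

major ninth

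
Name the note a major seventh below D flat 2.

E double-flat 1

Counting seven letter names down from D lands on E.
Moving 11 semitones down from Db2 (the size of a major seventh) reaches Ebb1.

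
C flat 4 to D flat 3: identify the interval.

Descending from Cb4 to Db3 is the same interval as ascending Db3 to Cb4.
D to C spans seven letter names (D-E-F-G-A-B-C): a seventh.
Db3 to Cb4 is 10 semitones, a half step short of the major seventh (11), so this is minor.

m7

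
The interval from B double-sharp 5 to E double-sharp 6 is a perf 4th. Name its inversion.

Interval numbers invert to sum to nine: 4 + 5 = 9, so a fourth inverts to a fifth.
Quality inverts too: perfect stays perfect. That makes the inversion a perfect fifth.

perfect 5th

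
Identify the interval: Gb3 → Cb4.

perfect fourth

G to C spans four letter names (G-A-B-C), so the interval is some kind of fourth.
The perfect fourth spans 5 semitones, and Gb3 to Cb4 is exactly 5 semitones — so this is a perfect fourth.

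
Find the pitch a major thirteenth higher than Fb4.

The thirteenth's letter: F up six letter names plus an octave → D.
A major thirteenth is 21 semitones; 21 semitones up from Fb4 gives Db6.

Db6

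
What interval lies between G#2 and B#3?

major 10th

G to B spans three letter names (G-A-B), plus an octave — that makes it a tenth of some quality.
The major tenth spans 16 semitones, and G#2 to B#3 is exactly 16 semitones — so this is a major tenth.
(Equivalently, a compound major third: a major third plus an octave.)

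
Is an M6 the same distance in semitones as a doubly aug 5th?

A major sixth spans 9 semitones, and a doubly augmented fifth also spans 9 semitones — they're enharmonic.

Yes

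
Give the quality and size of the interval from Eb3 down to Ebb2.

A8

Descending from Eb3 to Ebb2 is the same interval as ascending Ebb2 to Eb3.
E to E is the same letter name, plus an octave, so the interval is some kind of octave.
Ebb2 to Eb3 spans 13 semitones — one semitone wider than the perfect octave (12) — giving an augmented octave.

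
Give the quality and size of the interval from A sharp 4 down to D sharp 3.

P12

Descending from A#4 to D#3 is the same interval as ascending D#3 to A#4.
D to A spans five letter names (D-E-F-G-A), plus an octave: a twelfth.
Counting semitones, D#3→A#4 is 19, which is the perfect twelfth.
(Equivalently, a compound perfect fifth: a perfect fifth plus an octave.)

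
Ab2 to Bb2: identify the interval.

A to B spans two letter names (A-B): a second.
The major second spans 2 semitones, and Ab2 to Bb2 is exactly 2 semitones — so this is a major second.

major 2nd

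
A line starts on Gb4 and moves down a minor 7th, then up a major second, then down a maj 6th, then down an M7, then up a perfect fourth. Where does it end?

Abb2

Down a minor seventh from Gb4: Ab3 (10 semitones down).
Up a major second from Ab3: Bb3 (2 semitones up).
Bb3 down a major sixth → Db3 (9 semitones).
Db3 down a major seventh → Ebb2 (11 semitones).
A perfect fourth up from Ebb2 is Abb2.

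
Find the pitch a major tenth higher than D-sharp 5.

F-double-sharp 6

The tenth's letter: D up three letter names plus an octave → F.
A major tenth is 16 semitones; 16 semitones up from D#5 gives F##6.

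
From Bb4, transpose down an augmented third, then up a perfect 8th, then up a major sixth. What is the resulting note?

Down an augmented third from Bb4: Gbb4 (5 semitones down).
A perfect octave up from Gbb4 is Gbb5.
Up a major sixth from Gbb5: Ebb6 (9 semitones up).

Ebb6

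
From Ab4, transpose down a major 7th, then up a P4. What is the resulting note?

Ebb4

Ab4 down a major seventh → Bbb3 (11 semitones).
Up a perfect fourth from Bbb3: Ebb4 (5 semitones up).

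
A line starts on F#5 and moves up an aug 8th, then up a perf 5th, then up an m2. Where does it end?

D#7

F#5 up an augmented octave → F##6 (13 semitones).
A perfect fifth up from F##6 is C##7.
A minor second up from C##7 is D#7.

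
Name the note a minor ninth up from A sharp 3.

Counting two letter names plus an octave up from A lands on B.
A minor ninth is 13 semitones; 13 semitones up from A#3 gives B4.

B 4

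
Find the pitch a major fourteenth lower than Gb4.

The fourteenth's letter: G down seven letter names plus an octave → A.
Moving 23 semitones down from Gb4 (the size of a major fourteenth) reaches Abb2.

Abb2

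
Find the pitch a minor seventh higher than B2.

A3

Seven letter names up from B: A.
Moving 10 semitones up from B2 (the size of a minor seventh) reaches A3.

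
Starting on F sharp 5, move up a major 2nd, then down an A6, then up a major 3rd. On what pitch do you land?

D 5

Up a major second from F#5: G#5 (2 semitones up).
Down an augmented sixth from G#5: Bb4 (10 semitones down).
A major third up from Bb4 is D5.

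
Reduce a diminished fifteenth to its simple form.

diminished octave

Each octave removed subtracts seven from the number: 15 − 7 = 8.
That makes a diminished fifteenth a compound diminished octave — an octave plus a diminished octave.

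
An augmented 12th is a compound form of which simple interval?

Each octave removed subtracts seven from the number: 12 − 7 = 5.
So an augmented twelfth is an octave plus an augmented fifth. The quality is unchanged.

A5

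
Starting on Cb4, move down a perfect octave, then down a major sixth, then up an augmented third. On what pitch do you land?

G2

Down a perfect octave from Cb4: Cb3 (12 semitones down).
A major sixth down from Cb3 is Ebb2.
Up an augmented third from Ebb2: G2 (5 semitones up).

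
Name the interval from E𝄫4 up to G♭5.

major 10th

E to G spans three letter names (E-F-G), plus an octave — that makes it a tenth of some quality.
Ebb4 to Gb5 is 16 semitones, matching the major tenth exactly, so the quality is major.
(Equivalently, a compound major third: a major third plus an octave.)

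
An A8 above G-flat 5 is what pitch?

G 6

For an octave the letter name doesn't change: still G, an octave up.
An augmented octave is 13 semitones; 13 semitones up from Gb5 gives G6.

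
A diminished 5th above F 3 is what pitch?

C flat 4

Five letter names up from F: C.
Moving 6 semitones up from F3 (the size of a diminished fifth) reaches Cb4.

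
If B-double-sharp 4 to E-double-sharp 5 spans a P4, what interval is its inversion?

Interval numbers invert to sum to nine: 4 + 5 = 9, so a fourth inverts to a fifth.
Quality inverts too: perfect stays perfect. That makes the inversion a perfect fifth.

perfect fifth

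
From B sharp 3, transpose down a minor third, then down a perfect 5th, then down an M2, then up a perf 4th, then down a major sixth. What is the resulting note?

A minor third down from B#3 is G##3.
Down a perfect fifth from G##3: C##3 (7 semitones down).
C##3 down a major second → B#2 (2 semitones).
B#2 up a perfect fourth → E#3 (5 semitones).
E#3 down a major sixth → G#2 (9 semitones).

G sharp 2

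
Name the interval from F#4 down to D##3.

Descending from F#4 to D##3 is the same interval as ascending D##3 to F#4.
D to F spans three letter names (D-E-F), plus an octave: a tenth.
A major tenth would be 16 semitones; D##3 to F#4 is 14, two semitones narrower, so the interval is diminished.
(Equivalently, a compound diminished third: a diminished third plus an octave.)

d10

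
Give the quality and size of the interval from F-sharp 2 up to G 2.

F to G spans two letter names (F-G), so the interval is some kind of second.
A major second would be 2 semitones, but F#2 to G2 is 1 — one semitone narrower, making it a minor second.

minor 2nd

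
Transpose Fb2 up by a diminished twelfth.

Cbb4

The twelfth's letter: F up five letter names plus an octave → C.
A diminished twelfth is 18 semitones; 18 semitones up from Fb2 gives Cbb4.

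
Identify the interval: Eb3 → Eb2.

P8

Descending from Eb3 to Eb2 is the same interval as ascending Eb2 to Eb3.
E to E is the same letter name, plus an octave, so the interval is some kind of octave.
Counting semitones, Eb2→Eb3 is 12, which is the perfect octave.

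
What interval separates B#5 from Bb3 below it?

doubly augmented fifteenth

Descending from B#5 to Bb3 is the same interval as ascending Bb3 to B#5.
B to B is the same letter name, plus 2 octaves, so the interval is some kind of fifteenth.
Bb3 to B#5 spans 26 semitones — two semitones wider than the perfect fifteenth (24) — giving a doubly augmented fifteenth.
(Equivalently, a compound doubly augmented octave: a doubly augmented octave plus an octave.)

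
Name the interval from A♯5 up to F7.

A to F spans six letter names (A-B-C-D-E-F), plus an octave — that makes it a thirteenth of some quality.
A#5 to F7 spans 19 semitones — two semitones narrower than the major thirteenth (21) — giving a diminished thirteenth.
(Equivalently, a compound diminished sixth: a diminished sixth plus an octave.)

d13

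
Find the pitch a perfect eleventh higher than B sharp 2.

The eleventh's letter: B up four letter names plus an octave → E.
Moving 17 semitones up from B#2 (the size of a perfect eleventh) reaches E#4.

E sharp 4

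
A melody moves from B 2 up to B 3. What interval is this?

B to B is the same letter name, plus an octave — that makes it an octave of some quality.
Counting semitones, B2→B3 is 12, which is the perfect octave.

perfect octave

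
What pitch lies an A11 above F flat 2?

B flat 3

Counting four letter names plus an octave up from F lands on B.
An augmented eleventh is 18 semitones; 18 semitones up from Fb2 gives Bb3.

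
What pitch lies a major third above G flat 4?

B flat 4

Counting three letter names up from G lands on B.
Moving 4 semitones up from Gb4 (the size of a major third) reaches Bb4.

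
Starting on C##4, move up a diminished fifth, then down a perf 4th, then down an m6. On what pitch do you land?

A diminished fifth up from C##4 is G#4.
Down a perfect fourth from G#4: D#4 (5 semitones down).
D#4 down a minor sixth → F##3 (8 semitones).

F##3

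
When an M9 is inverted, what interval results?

First reduce the compound major ninth to its simple form, a major second.
The rule of nine gives the new number: 9 − 2 = 7, so a second becomes a seventh.
And major becomes minor under inversion, so we get a minor seventh.

minor 7th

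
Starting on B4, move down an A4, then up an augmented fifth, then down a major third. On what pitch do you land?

A4

B4 down an augmented fourth → F4 (6 semitones).
F4 up an augmented fifth → C#5 (8 semitones).
Down a major third from C#5: A4 (4 semitones down).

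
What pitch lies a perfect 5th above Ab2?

Counting five letter names up from A lands on E.
A perfect fifth is 7 semitones; 7 semitones up from Ab2 gives Eb3.

Eb3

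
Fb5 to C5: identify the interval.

Descending from Fb5 to C5 is the same interval as ascending C5 to Fb5.
C to F spans four letter names (C-D-E-F), so the interval is some kind of fourth.
C5 to Fb5 spans 4 semitones — one semitone narrower than the perfect fourth (5) — giving a diminished fourth.

diminished 4th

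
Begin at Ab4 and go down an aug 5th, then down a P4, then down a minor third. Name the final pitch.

Down an augmented fifth from Ab4: Dbb4 (8 semitones down).
Down a perfect fourth from Dbb4: Abb3 (5 semitones down).
A minor third down from Abb3 is Fb3.

Fb3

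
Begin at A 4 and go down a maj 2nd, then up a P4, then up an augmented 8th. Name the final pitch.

C sharp 6

Down a major second from A4: G4 (2 semitones down).
A perfect fourth up from G4 is C5.
An augmented octave up from C5 is C#6.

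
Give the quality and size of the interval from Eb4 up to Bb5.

perfect twelfth

E to B spans five letter names (E-F-G-A-B), plus an octave, so the interval is some kind of twelfth.
The perfect twelfth spans 19 semitones, and Eb4 to Bb5 is exactly 19 semitones — so this is a perfect twelfth.
(Equivalently, a compound perfect fifth: a perfect fifth plus an octave.)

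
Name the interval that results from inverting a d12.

First reduce the compound diminished twelfth to its simple form, a diminished fifth.
Interval numbers invert to sum to nine: 5 + 4 = 9, so a fifth inverts to a fourth.
And diminished becomes augmented under inversion, so we get an augmented fourth.

A4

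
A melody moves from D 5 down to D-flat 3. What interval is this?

A15

Descending from D5 to Db3 is the same interval as ascending Db3 to D5.
D to D is the same letter name, plus 2 octaves — that makes it a fifteenth of some quality.
Db3 to D5 spans 25 semitones — one semitone wider than the perfect fifteenth (24) — giving an augmented fifteenth.
(Equivalently, a compound augmented octave: an augmented octave plus an octave.)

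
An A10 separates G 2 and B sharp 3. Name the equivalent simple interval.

Each octave removed subtracts seven from the number: 10 − 7 = 3.
Quality carries through unchanged, so the simple form is an augmented third.

augmented 3rd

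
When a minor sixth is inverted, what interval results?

The rule of nine gives the new number: 9 − 6 = 3, so a sixth becomes a third.
And minor becomes major under inversion, so we get a major third.

major 3rd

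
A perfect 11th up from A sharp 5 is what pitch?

D sharp 7

Counting four letter names plus an octave up from A lands on D.
Moving 17 semitones up from A#5 (the size of a perfect eleventh) reaches D#7.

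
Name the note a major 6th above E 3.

C sharp 4

The sixth takes the letter from E up to C.
A major sixth spans 9 semitones, so from E3 the target pitch is C#4.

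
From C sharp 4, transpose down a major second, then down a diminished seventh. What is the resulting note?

C double-sharp 3

A major second down from C#4 is B3.
B3 down a diminished seventh → C##3 (9 semitones).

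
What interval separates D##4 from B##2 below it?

m10

Descending from D##4 to B##2 is the same interval as ascending B##2 to D##4.
B to D spans three letter names (B-C-D), plus an octave: a tenth.
A major tenth would be 16 semitones, but B##2 to D##4 is 15 — one semitone narrower, making it a minor tenth.
(Equivalently, a compound minor third: a minor third plus an octave.)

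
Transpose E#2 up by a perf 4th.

Counting four letter names up from E lands on A.
Moving 5 semitones up from E#2 (the size of a perfect fourth) reaches A#2.

A#2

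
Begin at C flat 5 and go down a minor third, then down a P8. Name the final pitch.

A flat 3

Down a minor third from Cb5: Ab4 (3 semitones down).
Down a perfect octave from Ab4: Ab3 (12 semitones down).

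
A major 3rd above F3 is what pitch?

Counting three letter names up from F lands on A.
A major third is 4 semitones; 4 semitones up from F3 gives A3.

A3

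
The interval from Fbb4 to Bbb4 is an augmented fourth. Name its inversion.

diminished fifth

The rule of nine gives the new number: 9 − 4 = 5, so a fourth becomes a fifth.
Quality inverts too: augmented becomes diminished. That makes the inversion a diminished fifth.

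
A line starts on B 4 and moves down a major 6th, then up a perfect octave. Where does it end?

Down a major sixth from B4: D4 (9 semitones down).
A perfect octave up from D4 is D5.

D 5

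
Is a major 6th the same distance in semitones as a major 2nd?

No

A major sixth spans 9 semitones; a major second spans 2 semitones. They differ by 7.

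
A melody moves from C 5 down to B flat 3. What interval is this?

Descending from C5 to Bb3 is the same interval as ascending Bb3 to C5.
B to C spans two letter names (B-C), plus an octave, so the interval is some kind of ninth.
Bb3 to C5 is 14 semitones, matching the major ninth exactly, so the quality is major.
(Equivalently, a compound major second: a major second plus an octave.)

major 9th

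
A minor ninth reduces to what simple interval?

Take out an octave (7 from the number): 9 − 7 = 2.
So a minor ninth is an octave plus a minor second. The quality is unchanged.

minor 2nd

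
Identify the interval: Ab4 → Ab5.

A to A is the same letter name, plus an octave — that makes it an octave of some quality.
Ab4 to Ab5 is 12 semitones, matching the perfect octave exactly, so the quality is perfect.

perfect octave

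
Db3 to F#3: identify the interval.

D to F spans three letter names (D-E-F), so the interval is some kind of third.
A major third would be 4 semitones; Db3 to F#3 is 5, one semitone wider, so the interval is augmented.

augmented third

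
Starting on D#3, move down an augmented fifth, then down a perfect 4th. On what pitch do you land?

An augmented fifth down from D#3 is G2.
G2 down a perfect fourth → D2 (5 semitones).

D2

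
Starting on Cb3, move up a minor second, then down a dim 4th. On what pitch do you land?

Ab2

Up a minor second from Cb3: Dbb3 (1 semitone up).
Down a diminished fourth from Dbb3: Ab2 (4 semitones down).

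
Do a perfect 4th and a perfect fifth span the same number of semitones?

A perfect fourth is 5 semitones but a perfect fifth is 7 semitones — different sizes.

No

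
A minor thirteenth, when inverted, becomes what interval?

First reduce the compound minor thirteenth to its simple form, a minor sixth.
Interval numbers invert to sum to nine: 6 + 3 = 9, so a sixth inverts to a third.
And minor becomes major under inversion, so we get a major third.

major third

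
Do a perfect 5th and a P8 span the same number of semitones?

A perfect fifth is 7 semitones but a perfect octave is 12 semitones — different sizes.

No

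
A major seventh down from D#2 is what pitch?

The seventh takes the letter from D down to E.
Moving 11 semitones down from D#2 (the size of a major seventh) reaches E1.

E1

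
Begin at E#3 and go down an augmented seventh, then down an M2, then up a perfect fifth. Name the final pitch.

Down an augmented seventh from E#3: F2 (12 semitones down).
A major second down from F2 is Eb2.
Eb2 up a perfect fifth → Bb2 (7 semitones).

Bb2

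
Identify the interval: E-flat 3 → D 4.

major seventh

E to D spans seven letter names (E-F-G-A-B-C-D) — that makes it a seventh of some quality.
The major seventh spans 11 semitones, and Eb3 to D4 is exactly 11 semitones — so this is a major seventh.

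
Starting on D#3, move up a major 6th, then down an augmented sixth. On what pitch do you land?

D3

D#3 up a major sixth → B#3 (9 semitones).
An augmented sixth down from B#3 is D3.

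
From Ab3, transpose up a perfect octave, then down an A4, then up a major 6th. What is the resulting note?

Cb5

Ab3 up a perfect octave → Ab4 (12 semitones).
Ab4 down an augmented fourth → Ebb4 (6 semitones).
Ebb4 up a major sixth → Cb5 (9 semitones).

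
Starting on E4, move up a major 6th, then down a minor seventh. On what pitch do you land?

E4 up a major sixth → C#5 (9 semitones).
Down a minor seventh from C#5: D#4 (10 semitones down).

D#4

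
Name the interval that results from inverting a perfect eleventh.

perfect fifth

First reduce the compound perfect eleventh to its simple form, a perfect fourth.
Inverted interval numbers add to nine, so a fourth pairs with a fifth (4 + 5 = 9).
Quality inverts too: perfect stays perfect. That makes the inversion a perfect fifth.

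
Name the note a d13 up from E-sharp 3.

The thirteenth's letter: E up six letter names plus an octave → C.
A diminished thirteenth is 19 semitones; 19 semitones up from E#3 gives C5.

C 5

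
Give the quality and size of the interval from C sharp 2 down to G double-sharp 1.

diminished 4th

Descending from C#2 to G##1 is the same interval as ascending G##1 to C#2.
G to C spans four letter names (G-A-B-C) — that makes it a fourth of some quality.
G##1 to C#2 spans 4 semitones — one semitone narrower than the perfect fourth (5) — giving a diminished fourth.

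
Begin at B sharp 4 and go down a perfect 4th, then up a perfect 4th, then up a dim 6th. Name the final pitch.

Down a perfect fourth from B#4: F##4 (5 semitones down).
F##4 up a perfect fourth → B#4 (5 semitones).
Up a diminished sixth from B#4: G5 (7 semitones up).

G 5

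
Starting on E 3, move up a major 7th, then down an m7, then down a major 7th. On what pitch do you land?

Up a major seventh from E3: D#4 (11 semitones up).
A minor seventh down from D#4 is E#3.
A major seventh down from E#3 is F#2.

F sharp 2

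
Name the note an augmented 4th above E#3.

A##3

Four letter names up from E: A.
An augmented fourth is 6 semitones; 6 semitones up from E#3 gives A##3.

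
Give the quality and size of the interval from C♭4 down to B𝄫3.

Descending from Cb4 to Bbb3 is the same interval as ascending Bbb3 to Cb4.
B to C spans two letter names (B-C): a second.
Bbb3 to Cb4 is 2 semitones, matching the major second exactly, so the quality is major.

M2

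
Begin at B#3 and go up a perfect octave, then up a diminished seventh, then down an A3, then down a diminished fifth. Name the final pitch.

Bb4

B#3 up a perfect octave → B#4 (12 semitones).
Up a diminished seventh from B#4: A5 (9 semitones up).
Down an augmented third from A5: Fb5 (5 semitones down).
Down a diminished fifth from Fb5: Bb4 (6 semitones down).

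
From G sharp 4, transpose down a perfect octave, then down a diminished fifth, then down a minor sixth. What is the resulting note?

A perfect octave down from G#4 is G#3.
A diminished fifth down from G#3 is C##3.
A minor sixth down from C##3 is E##2.

E double-sharp 2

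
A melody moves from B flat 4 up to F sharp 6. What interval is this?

augmented twelfth

B to F spans five letter names (B-C-D-E-F), plus an octave — that makes it a twelfth of some quality.
Bb4 to F#6 spans 20 semitones — one semitone wider than the perfect twelfth (19) — giving an augmented twelfth.
(Equivalently, a compound augmented fifth: an augmented fifth plus an octave.)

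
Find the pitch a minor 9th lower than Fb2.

The ninth's letter: F down two letter names plus an octave → E.
A minor ninth spans 13 semitones, so from Fb2 the target pitch is Eb1.

Eb1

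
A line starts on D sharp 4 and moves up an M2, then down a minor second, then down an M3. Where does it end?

D#4 up a major second → E#4 (2 semitones).
Down a minor second from E#4: D##4 (1 semitone down).
D##4 down a major third → B#3 (4 semitones).

B sharp 3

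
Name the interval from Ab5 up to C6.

M3

A to C spans three letter names (A-B-C) — that makes it a third of some quality.
The major third spans 4 semitones, and Ab5 to C6 is exactly 4 semitones — so this is a major third.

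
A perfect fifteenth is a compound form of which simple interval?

perfect octave

Subtracting seven from the interval number removes an octave: 15 − 7 = 8.
So a perfect fifteenth is an octave plus a perfect octave. The quality is unchanged.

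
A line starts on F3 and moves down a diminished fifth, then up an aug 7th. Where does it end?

F3 down a diminished fifth → B2 (6 semitones).
Up an augmented seventh from B2: A##3 (12 semitones up).

A##3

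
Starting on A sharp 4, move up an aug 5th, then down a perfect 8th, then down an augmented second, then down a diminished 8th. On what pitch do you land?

A#4 up an augmented fifth → E##5 (8 semitones).
Down a perfect octave from E##5: E##4 (12 semitones down).
E##4 down an augmented second → D#4 (3 semitones).
A diminished octave down from D#4 is D##3.

D double-sharp 3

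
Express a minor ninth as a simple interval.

Subtracting seven from the interval number removes an octave: 9 − 7 = 2.
That makes a minor ninth a compound minor second — an octave plus a minor second.

m2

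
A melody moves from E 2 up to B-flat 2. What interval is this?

E to B spans five letter names (E-F-G-A-B): a fifth.
E2 to Bb2 spans 6 semitones — one semitone narrower than the perfect fifth (7) — giving a diminished fifth.

d5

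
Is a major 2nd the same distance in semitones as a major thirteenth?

No

2 semitones (major second) vs 21 semitones (major thirteenth): not equal.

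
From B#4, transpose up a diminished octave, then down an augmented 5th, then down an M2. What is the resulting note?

Up a diminished octave from B#4: B5 (11 semitones up).
An augmented fifth down from B5 is Eb5.
Eb5 down a major second → Db5 (2 semitones).

Db5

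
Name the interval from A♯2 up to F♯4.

minor thirteenth

A to F spans six letter names (A-B-C-D-E-F), plus an octave: a thirteenth.
At 20 semitones, A#2→F#4 falls one short of a major thirteenth: minor.
(Equivalently, a compound minor sixth: a minor sixth plus an octave.)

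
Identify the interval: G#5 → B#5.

major 3rd

G to B spans three letter names (G-A-B) — that makes it a third of some quality.
The major third spans 4 semitones, and G#5 to B#5 is exactly 4 semitones — so this is a major third.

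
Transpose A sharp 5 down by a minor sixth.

The sixth takes the letter from A down to C.
Moving 8 semitones down from A#5 (the size of a minor sixth) reaches C##5.

C double-sharp 5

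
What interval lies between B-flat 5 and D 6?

major 3rd

B to D spans three letter names (B-C-D), so the interval is some kind of third.
Counting semitones, Bb5→D6 is 4, which is the major third.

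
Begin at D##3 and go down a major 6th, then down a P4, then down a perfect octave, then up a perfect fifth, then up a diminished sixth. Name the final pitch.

E2

A major sixth down from D##3 is F##2.
A perfect fourth down from F##2 is C##2.
C##2 down a perfect octave → C##1 (12 semitones).
A perfect fifth up from C##1 is G##1.
G##1 up a diminished sixth → E2 (7 semitones).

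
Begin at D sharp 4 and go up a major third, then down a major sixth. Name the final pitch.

A sharp 3

A major third up from D#4 is F##4.
A major sixth down from F##4 is A#3.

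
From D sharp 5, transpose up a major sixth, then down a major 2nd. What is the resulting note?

D#5 up a major sixth → B#5 (9 semitones).
A major second down from B#5 is A#5.

A sharp 5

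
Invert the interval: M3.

Interval numbers invert to sum to nine: 3 + 6 = 9, so a third inverts to a sixth.
The quality also flips — major becomes minor — giving a minor sixth.

minor 6th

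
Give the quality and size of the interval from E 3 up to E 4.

perfect 8th

E to E is the same letter name, plus an octave, so the interval is some kind of octave.
E3 to E4 is 12 semitones, matching the perfect octave exactly, so the quality is perfect.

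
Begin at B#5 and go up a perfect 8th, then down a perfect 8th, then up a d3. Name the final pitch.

D6

A perfect octave up from B#5 is B#6.
A perfect octave down from B#6 is B#5.
Up a diminished third from B#5: D6 (2 semitones up).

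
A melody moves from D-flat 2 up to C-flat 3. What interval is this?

minor seventh

D to C spans seven letter names (D-E-F-G-A-B-C) — that makes it a seventh of some quality.
Db2 to Cb3 is 10 semitones, a half step short of the major seventh (11), so this is minor.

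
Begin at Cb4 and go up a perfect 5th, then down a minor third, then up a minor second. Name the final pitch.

Up a perfect fifth from Cb4: Gb4 (7 semitones up).
Gb4 down a minor third → Eb4 (3 semitones).
Up a minor second from Eb4: Fb4 (1 semitone up).

Fb4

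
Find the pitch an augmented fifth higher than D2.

A#2

Counting five letter names up from D lands on A.
An augmented fifth is 8 semitones; 8 semitones up from D2 gives A#2.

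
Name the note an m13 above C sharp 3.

The thirteenth's letter: C up six letter names plus an octave → A.
A minor thirteenth is 20 semitones; 20 semitones up from C#3 gives A4.

A 4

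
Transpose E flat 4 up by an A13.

Six letters up from E (plus an octave) reaches C.
An augmented thirteenth is 22 semitones; 22 semitones up from Eb4 gives C#6.

C sharp 6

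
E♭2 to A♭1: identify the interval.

perfect 5th

Descending from Eb2 to Ab1 is the same interval as ascending Ab1 to Eb2.
A to E spans five letter names (A-B-C-D-E) — that makes it a fifth of some quality.
The perfect fifth spans 7 semitones, and Ab1 to Eb2 is exactly 7 semitones — so this is a perfect fifth.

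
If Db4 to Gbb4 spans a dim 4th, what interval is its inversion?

augmented fifth

The rule of nine gives the new number: 9 − 4 = 5, so a fourth becomes a fifth.
The quality also flips — diminished becomes augmented — giving an augmented fifth.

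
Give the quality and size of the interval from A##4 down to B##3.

minor 7th

Descending from A##4 to B##3 is the same interval as ascending B##3 to A##4.
B to A spans seven letter names (B-C-D-E-F-G-A) — that makes it a seventh of some quality.
B##3 to A##4 is 10 semitones, a half step short of the major seventh (11), so this is minor.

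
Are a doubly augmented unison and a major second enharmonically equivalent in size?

Both span 2 semitones: a doubly augmented unison and a major second are the same chromatic distance.

Yes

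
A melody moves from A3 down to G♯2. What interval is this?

Descending from A3 to G#2 is the same interval as ascending G#2 to A3.
G to A spans two letter names (G-A), plus an octave, so the interval is some kind of ninth.
A major ninth would be 14 semitones, but G#2 to A3 is 13 — one semitone narrower, making it a minor ninth.
(Equivalently, a compound minor second: a minor second plus an octave.)

m9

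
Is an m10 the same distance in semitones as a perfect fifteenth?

No

A minor tenth is 15 semitones but a perfect fifteenth is 24 semitones — different sizes.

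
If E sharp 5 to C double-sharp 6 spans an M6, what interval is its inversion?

Interval numbers invert to sum to nine: 6 + 3 = 9, so a sixth inverts to a third.
The quality also flips — major becomes minor — giving a minor third.

minor 3rd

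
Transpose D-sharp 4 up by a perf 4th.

G-sharp 4

The fourth takes the letter from D up to G.
Moving 5 semitones up from D#4 (the size of a perfect fourth) reaches G#4.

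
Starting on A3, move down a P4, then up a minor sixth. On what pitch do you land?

A perfect fourth down from A3 is E3.
Up a minor sixth from E3: C4 (8 semitones up).

C4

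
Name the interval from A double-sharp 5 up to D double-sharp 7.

A to D spans four letter names (A-B-C-D), plus an octave — that makes it an eleventh of some quality.
A##5 to D##7 is 17 semitones, matching the perfect eleventh exactly, so the quality is perfect.
(Equivalently, a compound perfect fourth: a perfect fourth plus an octave.)

perfect 11th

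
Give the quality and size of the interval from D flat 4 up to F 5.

major tenth

D to F spans three letter names (D-E-F), plus an octave, so the interval is some kind of tenth.
The major tenth spans 16 semitones, and Db4 to F5 is exactly 16 semitones — so this is a major tenth.
(Equivalently, a compound major third: a major third plus an octave.)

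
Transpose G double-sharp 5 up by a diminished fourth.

Four letter names up from G: C.
A diminished fourth is 4 semitones; 4 semitones up from G##5 gives C#6.

C sharp 6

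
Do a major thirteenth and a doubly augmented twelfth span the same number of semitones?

Yes

Both span 21 semitones: a major thirteenth and a doubly augmented twelfth are the same chromatic distance.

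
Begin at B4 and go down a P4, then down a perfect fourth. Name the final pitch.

B4 down a perfect fourth → F#4 (5 semitones).
Down a perfect fourth from F#4: C#4 (5 semitones down).

C#4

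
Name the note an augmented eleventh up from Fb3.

The eleventh's letter: F up four letter names plus an octave → B.
Moving 18 semitones up from Fb3 (the size of an augmented eleventh) reaches Bb4.

Bb4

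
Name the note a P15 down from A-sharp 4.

For a fifteenth the letter name doesn't change: still A, two octaves down.
A perfect fifteenth is 24 semitones; 24 semitones down from A#4 gives A#2.

A-sharp 2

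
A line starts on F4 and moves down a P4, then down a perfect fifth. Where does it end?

A perfect fourth down from F4 is C4.
Down a perfect fifth from C4: F3 (7 semitones down).

F3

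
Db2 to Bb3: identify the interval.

M13

D to B spans six letter names (D-E-F-G-A-B), plus an octave: a thirteenth.
The major thirteenth spans 21 semitones, and Db2 to Bb3 is exactly 21 semitones — so this is a major thirteenth.
(Equivalently, a compound major sixth: a major sixth plus an octave.)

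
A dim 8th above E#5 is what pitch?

The letter stays E (same as the start), shifted an octave up.
A diminished octave spans 11 semitones, so from E#5 the target pitch is E6.

E6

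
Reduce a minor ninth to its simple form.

Each octave removed subtracts seven from the number: 9 − 7 = 2.
So a minor ninth is an octave plus a minor second. The quality is unchanged.

m2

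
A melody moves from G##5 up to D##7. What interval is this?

G to D spans five letter names (G-A-B-C-D), plus an octave — that makes it a twelfth of some quality.
G##5 to D##7 is 19 semitones, matching the perfect twelfth exactly, so the quality is perfect.
(Equivalently, a compound perfect fifth: a perfect fifth plus an octave.)

perfect twelfth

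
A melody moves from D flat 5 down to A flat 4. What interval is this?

perfect fourth

Descending from Db5 to Ab4 is the same interval as ascending Ab4 to Db5.
A to D spans four letter names (A-B-C-D): a fourth.
Ab4 to Db5 is 5 semitones, matching the perfect fourth exactly, so the quality is perfect.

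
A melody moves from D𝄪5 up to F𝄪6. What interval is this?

D to F spans three letter names (D-E-F), plus an octave — that makes it a tenth of some quality.
A major tenth would be 16 semitones, but D##5 to F##6 is 15 — one semitone narrower, making it a minor tenth.
(Equivalently, a compound minor third: a minor third plus an octave.)

m10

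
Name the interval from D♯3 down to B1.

Descending from D#3 to B1 is the same interval as ascending B1 to D#3.
B to D spans three letter names (B-C-D), plus an octave — that makes it a tenth of some quality.
B1 to D#3 is 16 semitones, matching the major tenth exactly, so the quality is major.
(Equivalently, a compound major third: a major third plus an octave.)

major 10th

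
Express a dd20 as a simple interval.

doubly diminished sixth

Subtracting seven from the interval number removes an octave: 20 − 14 = 6.
That makes a doubly diminished twentieth a compound doubly diminished sixth — 2 octaves plus a doubly diminished sixth.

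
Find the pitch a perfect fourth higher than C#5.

Four letter names up from C: F.
A perfect fourth spans 5 semitones, so from C#5 the target pitch is F#5.

F#5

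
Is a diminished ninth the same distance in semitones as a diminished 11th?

No

A diminished ninth spans 12 semitones; a diminished eleventh spans 16 semitones. They differ by 4.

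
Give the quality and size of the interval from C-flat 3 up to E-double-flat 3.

minor third

C to E spans three letter names (C-D-E): a third.
At 3 semitones, Cb3→Ebb3 falls one short of a major third: minor.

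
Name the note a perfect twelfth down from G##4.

Five letters down from G (plus an octave) reaches C.
A perfect twelfth spans 19 semitones, so from G##4 the target pitch is C##3.

C##3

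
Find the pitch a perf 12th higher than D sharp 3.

A sharp 4

Counting five letter names plus an octave up from D lands on A.
A perfect twelfth is 19 semitones; 19 semitones up from D#3 gives A#4.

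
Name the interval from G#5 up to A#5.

M2

G to A spans two letter names (G-A) — that makes it a second of some quality.
Counting semitones, G#5→A#5 is 2, which is the major second.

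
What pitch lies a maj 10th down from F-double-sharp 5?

Counting three letter names plus an octave down from F lands on D.
Moving 16 semitones down from F##5 (the size of a major tenth) reaches D#4.

D-sharp 4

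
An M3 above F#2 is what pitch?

A#2

The third takes the letter from F up to A.
A major third spans 4 semitones, so from F#2 the target pitch is A#2.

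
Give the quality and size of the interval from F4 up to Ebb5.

diminished seventh

F to E spans seven letter names (F-G-A-B-C-D-E) — that makes it a seventh of some quality.
The major seventh is 11 semitones; here we have 9, two semitones narrower: diminished.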